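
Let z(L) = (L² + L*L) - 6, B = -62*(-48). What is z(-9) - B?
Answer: -2820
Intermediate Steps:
B = 2976
z(L) = -6 + 2*L² (z(L) = (L² + L²) - 6 = 2*L² - 6 = -6 + 2*L²)
z(-9) - B = (-6 + 2*(-9)²) - 1*2976 = (-6 + 2*81) - 2976 = (-6 + 162) - 2976 = 156 - 2976 = -2820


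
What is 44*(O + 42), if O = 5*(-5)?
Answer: 748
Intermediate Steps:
O = -25
44*(O + 42) = 44*(-25 + 42) = 44*17 = 748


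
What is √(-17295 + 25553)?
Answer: √8258 ≈ 90.874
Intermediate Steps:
√(-17295 + 25553) = √8258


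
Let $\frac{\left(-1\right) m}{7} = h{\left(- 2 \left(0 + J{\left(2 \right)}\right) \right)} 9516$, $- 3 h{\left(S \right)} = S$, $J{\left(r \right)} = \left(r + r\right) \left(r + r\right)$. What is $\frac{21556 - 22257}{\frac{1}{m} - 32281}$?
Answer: $\frac{498080128}{22936554369} \approx 0.021716$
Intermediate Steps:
$J{\left(r \right)} = 4 r^{2}$ ($J{\left(r \right)} = 2 r 2 r = 4 r^{2}$)
$h{\left(S \right)} = - \frac{S}{3}$
$m = -710528$ ($m = - 7 - \frac{\left(-2\right) \left(0 + 4 \cdot 2^{2}\right)}{3} \cdot 9516 = - 7 - \frac{\left(-2\right) \left(0 + 4 \cdot 4\right)}{3} \cdot 9516 = - 7 - \frac{\left(-2\right) \left(0 + 16\right)}{3} \cdot 9516 = - 7 - \frac{\left(-2\right) 16}{3} \cdot 9516 = - 7 \left(- \frac{1}{3}\right) \left(-32\right) 9516 = - 7 \cdot \frac{32}{3} \cdot 9516 = \left(-7\right) 101504 = -710528$)
$\frac{21556 - 22257}{\frac{1}{m} - 32281} = \frac{21556 - 22257}{\frac{1}{-710528} - 32281} = - \frac{701}{- \frac{1}{710528} - 32281} = - \frac{701}{- \frac{22936554369}{710528}} = \left(-701\right) \left(- \frac{710528}{22936554369}\right) = \frac{498080128}{22936554369}$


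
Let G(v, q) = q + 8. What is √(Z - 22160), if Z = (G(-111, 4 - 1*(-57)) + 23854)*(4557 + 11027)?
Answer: 4*√23299617 ≈ 19308.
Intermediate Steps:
G(v, q) = 8 + q
Z = 372816032 (Z = ((8 + (4 - 1*(-57))) + 23854)*(4557 + 11027) = ((8 + (4 + 57)) + 23854)*15584 = ((8 + 61) + 23854)*15584 = (69 + 23854)*15584 = 23923*15584 = 372816032)
√(Z - 22160) = √(372816032 - 22160) = √372793872 = 4*√23299617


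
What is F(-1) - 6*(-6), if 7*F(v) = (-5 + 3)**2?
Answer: 256/7 ≈ 36.571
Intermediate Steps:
F(v) = 4/7 (F(v) = (-5 + 3)**2/7 = (1/7)*(-2)**2 = (1/7)*4 = 4/7)
F(-1) - 6*(-6) = 4/7 - 6*(-6) = 4/7 + 36 = 256/7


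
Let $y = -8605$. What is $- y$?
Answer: $8605$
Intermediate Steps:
$- y = \left(-1\right) \left(-8605\right) = 8605$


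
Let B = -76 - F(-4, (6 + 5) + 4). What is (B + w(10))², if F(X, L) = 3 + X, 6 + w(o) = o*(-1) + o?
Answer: 6561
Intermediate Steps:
w(o) = -6 (w(o) = -6 + (o*(-1) + o) = -6 + (-o + o) = -6 + 0 = -6)
B = -75 (B = -76 - (3 - 4) = -76 - 1*(-1) = -76 + 1 = -75)
(B + w(10))² = (-75 - 6)² = (-81)² = 6561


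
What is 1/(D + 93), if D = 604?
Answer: 1/697 ≈ 0.0014347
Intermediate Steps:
1/(D + 93) = 1/(604 + 93) = 1/697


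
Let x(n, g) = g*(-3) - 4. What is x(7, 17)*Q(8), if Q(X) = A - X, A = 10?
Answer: -110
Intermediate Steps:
x(n, g) = -4 - 3*g (x(n, g) = -3*g - 4 = -4 - 3*g)
Q(X) = 10 - X
x(7, 17)*Q(8) = (-4 - 3*17)*(10 - 1*8) = (-4 - 51)*(10 - 8) = -55*2 = -110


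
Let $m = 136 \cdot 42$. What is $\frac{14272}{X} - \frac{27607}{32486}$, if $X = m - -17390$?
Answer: $- \frac{87068361}{375245786} \approx -0.23203$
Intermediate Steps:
$m = 5712$
$X = 23102$ ($X = 5712 - -17390 = 5712 + 17390 = 23102$)
$\frac{14272}{X} - \frac{27607}{32486} = \frac{14272}{23102} - \frac{27607}{32486} = 14272 \cdot \frac{1}{23102} - \frac{27607}{32486} = \frac{7136}{11551} - \frac{27607}{32486} = - \frac{87068361}{375245786}$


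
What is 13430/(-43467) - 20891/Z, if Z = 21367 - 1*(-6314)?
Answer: -426608309/401070009 ≈ -1.0637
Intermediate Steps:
Z = 27681 (Z = 21367 + 6314 = 27681)
13430/(-43467) - 20891/Z = 13430/(-43467) - 20891/27681 = 13430*(-1/43467) - 20891*1/27681 = -13430/43467 - 20891/27681 = -426608309/401070009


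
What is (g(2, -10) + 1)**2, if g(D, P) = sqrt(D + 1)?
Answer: (1 + sqrt(3))**2 ≈ 7.4641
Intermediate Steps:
g(D, P) = sqrt(1 + D)
(g(2, -10) + 1)**2 = (sqrt(1 + 2) + 1)**2 = (sqrt(3) + 1)**2 = (1 + sqrt(3))**2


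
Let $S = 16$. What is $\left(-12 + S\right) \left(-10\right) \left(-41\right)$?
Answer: $1640$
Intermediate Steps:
$\left(-12 + S\right) \left(-10\right) \left(-41\right) = \left(-12 + 16\right) \left(-10\right) \left(-41\right) = 4 \left(-10\right) \left(-41\right) = \left(-40\right) \left(-41\right) = 1640$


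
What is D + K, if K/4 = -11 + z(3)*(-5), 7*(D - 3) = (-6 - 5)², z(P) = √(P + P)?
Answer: -166/7 - 20*√6 ≈ -72.704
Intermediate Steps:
z(P) = √2*√P (z(P) = √(2*P) = √2*√P)
D = 142/7 (D = 3 + (-6 - 5)²/7 = 3 + (⅐)*(-11)² = 3 + (⅐)*121 = 3 + 121/7 = 142/7 ≈ 20.286)
K = -44 - 20*√6 (K = 4*(-11 + (√2*√3)*(-5)) = 4*(-11 + √6*(-5)) = 4*(-11 - 5*√6) = -44 - 20*√6 ≈ -92.990)
D + K = 142/7 + (-44 - 20*√6) = -166/7 - 20*√6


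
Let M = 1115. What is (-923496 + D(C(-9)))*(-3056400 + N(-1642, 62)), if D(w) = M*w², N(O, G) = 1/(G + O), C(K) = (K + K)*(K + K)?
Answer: -140194848715863186/395 ≈ -3.5492e+14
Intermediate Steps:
C(K) = 4*K² (C(K) = (2*K)*(2*K) = 4*K²)
D(w) = 1115*w²
(-923496 + D(C(-9)))*(-3056400 + N(-1642, 62)) = (-923496 + 1115*(4*(-9)²)²)*(-3056400 + 1/(62 - 1642)) = (-923496 + 1115*(4*81)²)*(-3056400 + 1/(-1580)) = (-923496 + 1115*324²)*(-3056400 - 1/1580) = (-923496 + 1115*104976)*(-4829112001/1580) = (-923496 + 117048240)*(-4829112001/1580) = 116124744*(-4829112001/1580) = -140194848715863186/395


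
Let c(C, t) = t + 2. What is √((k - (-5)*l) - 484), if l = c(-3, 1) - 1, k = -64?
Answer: I*√538 ≈ 23.195*I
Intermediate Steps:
c(C, t) = 2 + t
l = 2 (l = (2 + 1) - 1 = 3 - 1 = 2)
√((k - (-5)*l) - 484) = √((-64 - (-5)*2) - 484) = √((-64 - 1*(-10)) - 484) = √((-64 + 10) - 484) = √(-54 - 484) = √(-538) = I*√538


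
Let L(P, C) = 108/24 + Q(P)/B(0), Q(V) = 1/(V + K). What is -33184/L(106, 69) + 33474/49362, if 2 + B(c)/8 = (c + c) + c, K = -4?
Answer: -445502814779/60410861 ≈ -7374.5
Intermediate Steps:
Q(V) = 1/(-4 + V) (Q(V) = 1/(V - 4) = 1/(-4 + V))
B(c) = -16 + 24*c (B(c) = -16 + 8*((c + c) + c) = -16 + 8*(2*c + c) = -16 + 8*(3*c) = -16 + 24*c)
L(P, C) = 9/2 - 1/(16*(-4 + P)) (L(P, C) = 108/24 + 1/((-4 + P)*(-16 + 24*0)) = 108*(1/24) + 1/((-4 + P)*(-16 + 0)) = 9/2 + 1/((-4 + P)*(-16)) = 9/2 - 1/16/(-4 + P) = 9/2 - 1/(16*(-4 + P)))
-33184/L(106, 69) + 33474/49362 = -33184*16*(-4 + 106)/(-289 + 72*106) + 33474/49362 = -33184*1632/(-289 + 7632) + 33474*(1/49362) = -33184/((1/16)*(1/102)*7343) + 5579/8227 = -33184/7343/1632 + 5579/8227 = -33184*1632/7343 + 5579/8227 = -54156288/7343 + 5579/8227 = -445502814779/60410861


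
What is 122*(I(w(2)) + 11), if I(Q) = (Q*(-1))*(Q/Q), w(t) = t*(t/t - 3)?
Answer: 1830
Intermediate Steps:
w(t) = -2*t (w(t) = t*(1 - 3) = t*(-2) = -2*t)
I(Q) = -Q (I(Q) = -Q*1 = -Q)
122*(I(w(2)) + 11) = 122*(-(-2)*2 + 11) = 122*(-1*(-4) + 11) = 122*(4 + 11) = 122*15 = 1830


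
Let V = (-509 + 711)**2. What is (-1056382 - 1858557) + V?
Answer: -2874135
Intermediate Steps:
V = 40804 (V = 202**2 = 40804)
(-1056382 - 1858557) + V = (-1056382 - 1858557) + 40804 = -2914939 + 40804 = -2874135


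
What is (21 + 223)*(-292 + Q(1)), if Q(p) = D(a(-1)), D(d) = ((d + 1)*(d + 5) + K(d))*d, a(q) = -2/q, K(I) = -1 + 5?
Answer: -59048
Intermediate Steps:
K(I) = 4
D(d) = d*(4 + (1 + d)*(5 + d)) (D(d) = ((d + 1)*(d + 5) + 4)*d = ((1 + d)*(5 + d) + 4)*d = (4 + (1 + d)*(5 + d))*d = d*(4 + (1 + d)*(5 + d)))
Q(p) = 50 (Q(p) = (-2/(-1))*(9 + (-2/(-1))² + 6*(-2/(-1))) = (-2*(-1))*(9 + (-2*(-1))² + 6*(-2*(-1))) = 2*(9 + 2² + 6*2) = 2*(9 + 4 + 12) = 2*25 = 50)
(21 + 223)*(-292 + Q(1)) = (21 + 223)*(-292 + 50) = 244*(-242) = -59048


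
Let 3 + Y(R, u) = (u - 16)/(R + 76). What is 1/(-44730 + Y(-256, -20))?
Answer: -5/223664 ≈ -2.2355e-5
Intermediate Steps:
Y(R, u) = -3 + (-16 + u)/(76 + R) (Y(R, u) = -3 + (u - 16)/(R + 76) = -3 + (-16 + u)/(76 + R))
1/(-44730 + Y(-256, -20)) = 1/(-44730 + (-244 - 20 - 3*(-256))/(76 - 256)) = 1/(-44730 + (-244 - 20 + 768)/(-180)) = 1/(-44730 - 1/180*504) = 1/(-44730 - 14/5) = 1/(-223664/5) = -5/223664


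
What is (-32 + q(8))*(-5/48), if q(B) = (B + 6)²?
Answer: -205/12 ≈ -17.083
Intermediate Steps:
q(B) = (6 + B)²
(-32 + q(8))*(-5/48) = (-32 + (6 + 8)²)*(-5/48) = (-32 + 14²)*(-5*1/48) = (-32 + 196)*(-5/48) = 164*(-5/48) = -205/12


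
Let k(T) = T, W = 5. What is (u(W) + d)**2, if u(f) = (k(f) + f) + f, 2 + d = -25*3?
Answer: 3844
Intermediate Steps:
d = -77 (d = -2 - 25*3 = -2 - 75 = -77)
u(f) = 3*f (u(f) = (f + f) + f = 2*f + f = 3*f)
(u(W) + d)**2 = (3*5 - 77)**2 = (15 - 77)**2 = (-62)**2 = 3844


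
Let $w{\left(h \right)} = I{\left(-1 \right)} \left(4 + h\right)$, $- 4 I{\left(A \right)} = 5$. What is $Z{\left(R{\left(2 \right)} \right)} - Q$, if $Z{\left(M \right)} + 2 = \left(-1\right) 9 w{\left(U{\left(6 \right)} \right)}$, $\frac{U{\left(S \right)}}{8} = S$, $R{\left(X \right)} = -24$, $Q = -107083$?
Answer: $107666$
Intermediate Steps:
$I{\left(A \right)} = - \frac{5}{4}$ ($I{\left(A \right)} = \left(- \frac{1}{4}\right) 5 = - \frac{5}{4}$)
$U{\left(S \right)} = 8 S$
$w{\left(h \right)} = -5 - \frac{5 h}{4}$ ($w{\left(h \right)} = - \frac{5 \left(4 + h\right)}{4} = -5 - \frac{5 h}{4}$)
$Z{\left(M \right)} = 583$ ($Z{\left(M \right)} = -2 + \left(-1\right) 9 \left(-5 - \frac{5 \cdot 8 \cdot 6}{4}\right) = -2 - 9 \left(-5 - 60\right) = -2 - -585 = -2 + 585 = 583$)
$Z{\left(R{\left(2 \right)} \right)} - Q = 583 - -107083 = 583 + 107083 = 107666$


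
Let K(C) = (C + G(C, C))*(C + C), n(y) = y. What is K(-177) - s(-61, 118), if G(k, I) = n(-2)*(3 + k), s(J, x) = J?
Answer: -60473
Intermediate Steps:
G(k, I) = -6 - 2*k (G(k, I) = -2*(3 + k) = -6 - 2*k)
K(C) = 2*C*(-6 - C) (K(C) = (C + (-6 - 2*C))*(C + C) = (-6 - C)*(2*C) = 2*C*(-6 - C))
K(-177) - s(-61, 118) = 2*(-177)*(-6 - 1*(-177)) - 1*(-61) = 2*(-177)*(-6 + 177) + 61 = 2*(-177)*171 + 61 = -60534 + 61 = -60473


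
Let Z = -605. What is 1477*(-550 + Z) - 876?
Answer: -1706811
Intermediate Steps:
1477*(-550 + Z) - 876 = 1477*(-550 - 605) - 876 = 1477*(-1155) - 876 = -1705935 - 876 = -1706811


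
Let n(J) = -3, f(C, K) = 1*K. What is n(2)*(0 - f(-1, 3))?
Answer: 9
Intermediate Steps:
f(C, K) = K
n(2)*(0 - f(-1, 3)) = -3*(0 - 1*3) = -3*(0 - 3) = -3*(-3) = 9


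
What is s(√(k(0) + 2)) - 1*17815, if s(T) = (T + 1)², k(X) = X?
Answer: -17812 + 2*√2 ≈ -17809.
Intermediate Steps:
s(T) = (1 + T)²
s(√(k(0) + 2)) - 1*17815 = (1 + √(0 + 2))² - 1*17815 = (1 + √2)² - 17815 = -17815 + (1 + √2)²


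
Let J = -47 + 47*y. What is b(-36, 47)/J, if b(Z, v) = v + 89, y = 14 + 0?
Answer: 136/611 ≈ 0.22259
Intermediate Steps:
y = 14
b(Z, v) = 89 + v
J = 611 (J = -47 + 47*14 = -47 + 658 = 611)
b(-36, 47)/J = (89 + 47)/611 = 136*(1/611) = 136/611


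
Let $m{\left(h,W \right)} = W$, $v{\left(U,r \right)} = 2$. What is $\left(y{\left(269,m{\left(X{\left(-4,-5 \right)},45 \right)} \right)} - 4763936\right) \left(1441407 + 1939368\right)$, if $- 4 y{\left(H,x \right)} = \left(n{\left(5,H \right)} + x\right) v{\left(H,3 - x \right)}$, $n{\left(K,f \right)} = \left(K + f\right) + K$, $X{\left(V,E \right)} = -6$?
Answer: $-16106343415950$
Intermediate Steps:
$n{\left(K,f \right)} = f + 2 K$
$y{\left(H,x \right)} = -5 - \frac{H}{2} - \frac{x}{2}$ ($y{\left(H,x \right)} = - \frac{\left(\left(H + 2 \cdot 5\right) + x\right) 2}{4} = - \frac{\left(\left(H + 10\right) + x\right) 2}{4} = - \frac{\left(\left(10 + H\right) + x\right) 2}{4} = - \frac{\left(10 + H + x\right) 2}{4} = - \frac{20 + 2 H + 2 x}{4} = -5 - \frac{H}{2} - \frac{x}{2}$)
$\left(y{\left(269,m{\left(X{\left(-4,-5 \right)},45 \right)} \right)} - 4763936\right) \left(1441407 + 1939368\right) = \left(\left(-5 - \frac{269}{2} - \frac{45}{2}\right) - 4763936\right) \left(1441407 + 1939368\right) = \left(\left(-5 - \frac{269}{2} - \frac{45}{2}\right) - 4763936\right) 3380775 = \left(-162 - 4763936\right) 3380775 = \left(-4764098\right) 3380775 = -16106343415950$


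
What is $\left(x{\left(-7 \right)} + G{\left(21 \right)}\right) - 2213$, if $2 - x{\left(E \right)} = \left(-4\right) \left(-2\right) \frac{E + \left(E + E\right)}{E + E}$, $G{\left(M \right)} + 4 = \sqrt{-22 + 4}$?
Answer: $-2227 + 3 i \sqrt{2} \approx -2227.0 + 4.2426 i$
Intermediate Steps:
$G{\left(M \right)} = -4 + 3 i \sqrt{2}$ ($G{\left(M \right)} = -4 + \sqrt{-22 + 4} = -4 + \sqrt{-18} = -4 + 3 i \sqrt{2}$)
$x{\left(E \right)} = -10$ ($x{\left(E \right)} = 2 - \left(-4\right) \left(-2\right) \frac{E + \left(E + E\right)}{E + E} = 2 - 8 \frac{E + 2 E}{2 E} = 2 - 8 \cdot 3 E \frac{1}{2 E} = 2 - 8 \cdot \frac{3}{2} = 2 - 12 = -10$)
$\left(x{\left(-7 \right)} + G{\left(21 \right)}\right) - 2213 = \left(-10 - \left(4 - 3 i \sqrt{2}\right)\right) - 2213 = \left(-14 + 3 i \sqrt{2}\right) - 2213 = -2227 + 3 i \sqrt{2}$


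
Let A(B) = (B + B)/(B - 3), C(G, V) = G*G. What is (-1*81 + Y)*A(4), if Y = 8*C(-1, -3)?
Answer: -584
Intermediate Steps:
C(G, V) = G²
A(B) = 2*B/(-3 + B) (A(B) = (2*B)/(-3 + B) = 2*B/(-3 + B))
Y = 8 (Y = 8*(-1)² = 8*1 = 8)
(-1*81 + Y)*A(4) = (-1*81 + 8)*(2*4/(-3 + 4)) = (-81 + 8)*(2*4/1) = -146*4 = -73*8 = -584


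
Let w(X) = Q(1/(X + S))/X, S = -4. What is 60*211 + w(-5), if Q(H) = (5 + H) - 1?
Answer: 113933/9 ≈ 12659.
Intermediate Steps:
Q(H) = 4 + H
w(X) = (4 + 1/(-4 + X))/X (w(X) = (4 + 1/(X - 4))/X = (4 + 1/(-4 + X))/X)
60*211 + w(-5) = 60*211 + (-15 + 4*(-5))/((-5)*(-4 - 5)) = 12660 - ⅕*(-15 - 20)/(-9) = 12660 - ⅕*(-⅑)*(-35) = 12660 - 7/9 = 113933/9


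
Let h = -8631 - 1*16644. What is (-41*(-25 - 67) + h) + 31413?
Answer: 9910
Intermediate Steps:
h = -25275 (h = -8631 - 16644 = -25275)
(-41*(-25 - 67) + h) + 31413 = (-41*(-25 - 67) - 25275) + 31413 = (-41*(-92) - 25275) + 31413 = (-1*(-3772) - 25275) + 31413 = (3772 - 25275) + 31413 = -21503 + 31413 = 9910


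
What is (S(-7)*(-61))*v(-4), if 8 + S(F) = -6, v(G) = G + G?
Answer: -6832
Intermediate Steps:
v(G) = 2*G
S(F) = -14 (S(F) = -8 - 6 = -14)
(S(-7)*(-61))*v(-4) = (-14*(-61))*(2*(-4)) = 854*(-8) = -6832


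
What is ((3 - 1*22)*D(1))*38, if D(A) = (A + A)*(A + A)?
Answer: -2888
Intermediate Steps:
D(A) = 4*A² (D(A) = (2*A)*(2*A) = 4*A²)
((3 - 1*22)*D(1))*38 = ((3 - 1*22)*(4*1²))*38 = ((3 - 22)*(4*1))*38 = -19*4*38 = -76*38 = -2888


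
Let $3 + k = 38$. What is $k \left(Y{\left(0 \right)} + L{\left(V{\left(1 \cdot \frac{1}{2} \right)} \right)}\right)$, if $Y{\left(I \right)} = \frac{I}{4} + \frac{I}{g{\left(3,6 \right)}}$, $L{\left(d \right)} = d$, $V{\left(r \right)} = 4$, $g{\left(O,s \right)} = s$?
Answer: $140$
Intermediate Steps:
$k = 35$ ($k = -3 + 38 = 35$)
$Y{\left(I \right)} = \frac{5 I}{12}$ ($Y{\left(I \right)} = \frac{I}{4} + \frac{I}{6} = \frac{5 I}{12}$)
$k \left(Y{\left(0 \right)} + L{\left(V{\left(1 \cdot \frac{1}{2} \right)} \right)}\right) = 35 \left(\frac{5}{12} \cdot 0 + 4\right) = 35 \left(0 + 4\right) = 35 \cdot 4 = 140$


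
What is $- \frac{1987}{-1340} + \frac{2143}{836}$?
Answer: $\frac{283297}{70015} \approx 4.0462$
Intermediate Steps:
$- \frac{1987}{-1340} + \frac{2143}{836} = \left(-1987\right) \left(- \frac{1}{1340}\right) + 2143 \cdot \frac{1}{836} = \frac{1987}{1340} + \frac{2143}{836} = \frac{283297}{70015}$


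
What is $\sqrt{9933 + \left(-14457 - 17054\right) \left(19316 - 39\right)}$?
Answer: $i \sqrt{607427614} \approx 24646.0 i$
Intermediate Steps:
$\sqrt{9933 + \left(-14457 - 17054\right) \left(19316 - 39\right)} = \sqrt{9933 - 607437547} = \sqrt{-607427614} = i \sqrt{607427614}$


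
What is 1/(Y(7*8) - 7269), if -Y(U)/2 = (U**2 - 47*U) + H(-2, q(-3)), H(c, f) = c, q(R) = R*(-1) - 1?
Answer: -1/8273 ≈ -0.00012088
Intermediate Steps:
q(R) = -1 - R (q(R) = -R - 1 = -1 - R)
Y(U) = 4 - 2*U**2 + 94*U (Y(U) = -2*((U**2 - 47*U) - 2) = -2*(-2 + U**2 - 47*U) = 4 - 2*U**2 + 94*U)
1/(Y(7*8) - 7269) = 1/((4 - 2*(7*8)**2 + 94*(7*8)) - 7269) = 1/((4 - 2*56**2 + 94*56) - 7269) = 1/((4 - 2*3136 + 5264) - 7269) = 1/((4 - 6272 + 5264) - 7269) = 1/(-1004 - 7269) = 1/(-8273) = -1/8273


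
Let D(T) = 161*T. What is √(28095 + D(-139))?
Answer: 2*√1429 ≈ 75.604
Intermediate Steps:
√(28095 + D(-139)) = √(28095 + 161*(-139)) = √(28095 - 22379) = √5716 = 2*√1429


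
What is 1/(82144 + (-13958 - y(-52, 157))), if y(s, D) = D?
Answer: 1/68029 ≈ 1.4700e-5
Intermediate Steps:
1/(82144 + (-13958 - y(-52, 157))) = 1/(82144 + (-13958 - 1*157)) = 1/(82144 + (-13958 - 157)) = 1/(82144 - 14115) = 1/68029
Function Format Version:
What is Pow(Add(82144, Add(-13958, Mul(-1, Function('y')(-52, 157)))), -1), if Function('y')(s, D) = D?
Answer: Rational(1, 68029) ≈ 1.4700e-5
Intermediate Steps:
Pow(Add(82144, Add(-13958, Mul(-1, Function('y')(-52, 157)))), -1) = Pow(Add(82144, Add(-13958, Mul(-1, 157))), -1) = Pow(Add(82144, Add(-13958, -157)), -1) = Pow(Add(82144, -14115), -1) = Pow(68029, -1) = Rational(1, 68029)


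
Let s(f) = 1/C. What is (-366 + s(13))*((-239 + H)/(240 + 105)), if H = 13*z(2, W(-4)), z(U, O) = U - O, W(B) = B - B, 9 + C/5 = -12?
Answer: 2728601/12075 ≈ 225.97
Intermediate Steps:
C = -105 (C = -45 + 5*(-12) = -45 - 60 = -105)
W(B) = 0
s(f) = -1/105 (s(f) = 1/(-105) = -1/105)
H = 26 (H = 13*(2 - 1*0) = 13*(2 + 0) = 13*2 = 26)
(-366 + s(13))*((-239 + H)/(240 + 105)) = (-366 - 1/105)*((-239 + 26)/(240 + 105)) = -(-2728601)/(35*345) = -38431/105*(-71/115) = 2728601/12075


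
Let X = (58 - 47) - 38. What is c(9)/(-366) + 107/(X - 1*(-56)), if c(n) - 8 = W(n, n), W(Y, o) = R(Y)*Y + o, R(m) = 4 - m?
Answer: 19987/5307 ≈ 3.7662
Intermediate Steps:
W(Y, o) = o + Y*(4 - Y) (W(Y, o) = (4 - Y)*Y + o = Y*(4 - Y) + o = o + Y*(4 - Y))
X = -27 (X = 11 - 38 = -27)
c(n) = 8 + n - n*(-4 + n) (c(n) = 8 + (n - n*(-4 + n)) = 8 + n - n*(-4 + n))
c(9)/(-366) + 107/(X - 1*(-56)) = (8 + 9 - 1*9*(-4 + 9))/(-366) + 107/(-27 - 1*(-56)) = (8 + 9 - 1*9*5)*(-1/366) + 107/(-27 + 56) = (8 + 9 - 45)*(-1/366) + 107/29 = -28*(-1/366) + 107*(1/29) = 14/183 + 107/29 = 19987/5307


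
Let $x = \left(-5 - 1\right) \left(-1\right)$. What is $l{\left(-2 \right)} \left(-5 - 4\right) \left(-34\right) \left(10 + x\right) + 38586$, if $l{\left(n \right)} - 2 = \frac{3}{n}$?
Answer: $41034$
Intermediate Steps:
$l{\left(n \right)} = 2 + \frac{3}{n}$
$x = 6$ ($x = \left(-6\right) \left(-1\right) = 6$)
$l{\left(-2 \right)} \left(-5 - 4\right) \left(-34\right) \left(10 + x\right) + 38586 = \left(2 + \frac{3}{-2}\right) \left(-5 - 4\right) \left(-34\right) \left(10 + 6\right) + 38586 = \left(2 + 3 \left(- \frac{1}{2}\right)\right) \left(-9\right) \left(-34\right) 16 + 38586 = \left(2 - \frac{3}{2}\right) \left(-9\right) \left(-34\right) 16 + 38586 = \frac{1}{2} \left(-9\right) \left(-34\right) 16 + 38586 = \left(- \frac{9}{2}\right) \left(-34\right) 16 + 38586 = 153 \cdot 16 + 38586 = 2448 + 38586 = 41034$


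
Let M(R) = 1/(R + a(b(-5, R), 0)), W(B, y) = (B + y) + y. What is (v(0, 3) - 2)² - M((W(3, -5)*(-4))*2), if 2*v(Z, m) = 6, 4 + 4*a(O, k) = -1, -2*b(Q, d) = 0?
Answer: 215/219 ≈ 0.98174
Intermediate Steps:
b(Q, d) = 0 (b(Q, d) = -½*0 = 0)
a(O, k) = -5/4 (a(O, k) = -1 + (¼)*(-1) = -1 - ¼ = -5/4)
v(Z, m) = 3 (v(Z, m) = (½)*6 = 3)
W(B, y) = B + 2*y
M(R) = 1/(-5/4 + R) (M(R) = 1/(R - 5/4) = 1/(-5/4 + R))
(v(0, 3) - 2)² - M((W(3, -5)*(-4))*2) = (3 - 2)² - 4/(-5 + 4*(((3 + 2*(-5))*(-4))*2)) = 1² - 4/(-5 + 4*(((3 - 10)*(-4))*2)) = 1 - 4/(-5 + 4*(-7*(-4)*2)) = 1 - 4/(-5 + 4*(28*2)) = 1 - 4/(-5 + 4*56) = 1 - 4/(-5 + 224) = 1 - 4/219 = 215/219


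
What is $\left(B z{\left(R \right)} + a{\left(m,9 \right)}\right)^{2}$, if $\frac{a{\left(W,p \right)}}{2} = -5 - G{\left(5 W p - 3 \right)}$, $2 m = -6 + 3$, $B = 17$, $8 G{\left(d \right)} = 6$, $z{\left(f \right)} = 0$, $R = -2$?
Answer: $\frac{529}{4} \approx 132.25$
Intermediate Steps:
$G{\left(d \right)} = \frac{3}{4}$ ($G{\left(d \right)} = \frac{1}{8} \cdot 6 = \frac{3}{4}$)
$m = - \frac{3}{2}$ ($m = \frac{-6 + 3}{2} = \frac{1}{2} \left(-3\right) = - \frac{3}{2} \approx -1.5$)
$a{\left(W,p \right)} = - \frac{23}{2}$ ($a{\left(W,p \right)} = 2 \left(-5 - \frac{3}{4}\right) = 2 \left(- \frac{23}{4}\right) = - \frac{23}{2}$)
$\left(B z{\left(R \right)} + a{\left(m,9 \right)}\right)^{2} = \left(17 \cdot 0 - \frac{23}{2}\right)^{2} = \left(0 - \frac{23}{2}\right)^{2} = \left(- \frac{23}{2}\right)^{2} = \frac{529}{4}$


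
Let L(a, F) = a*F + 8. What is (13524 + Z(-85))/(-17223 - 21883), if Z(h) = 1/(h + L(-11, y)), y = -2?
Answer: -743819/2150830 ≈ -0.34583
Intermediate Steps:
L(a, F) = 8 + F*a (L(a, F) = F*a + 8 = 8 + F*a)
Z(h) = 1/(30 + h) (Z(h) = 1/(h + (8 - 2*(-11))) = 1/(h + (8 + 22)) = 1/(h + 30) = 1/(30 + h))
(13524 + Z(-85))/(-17223 - 21883) = (13524 + 1/(30 - 85))/(-17223 - 21883) = (13524 + 1/(-55))/(-39106) = (13524 - 1/55)*(-1/39106) = (743819/55)*(-1/39106) = -743819/2150830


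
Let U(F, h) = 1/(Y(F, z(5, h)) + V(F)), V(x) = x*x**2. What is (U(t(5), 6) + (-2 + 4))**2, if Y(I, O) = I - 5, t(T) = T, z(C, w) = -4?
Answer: 63001/15625 ≈ 4.0321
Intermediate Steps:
V(x) = x**3
Y(I, O) = -5 + I
U(F, h) = 1/(-5 + F + F**3) (U(F, h) = 1/((-5 + F) + F**3) = 1/(-5 + F + F**3))
(U(t(5), 6) + (-2 + 4))**2 = (1/(-5 + 5 + 5**3) + (-2 + 4))**2 = (1/(-5 + 5 + 125) + 2)**2 = (1/125 + 2)**2 = (251/125)**2 = 63001/15625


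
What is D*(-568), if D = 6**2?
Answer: -20448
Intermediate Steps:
D = 36
D*(-568) = 36*(-568) = -20448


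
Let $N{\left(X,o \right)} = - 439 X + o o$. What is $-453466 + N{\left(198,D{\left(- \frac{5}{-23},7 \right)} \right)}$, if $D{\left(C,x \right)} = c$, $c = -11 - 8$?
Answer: $-540027$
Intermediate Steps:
$c = -19$ ($c = -11 - 8 = -19$)
$D{\left(C,x \right)} = -19$
$N{\left(X,o \right)} = o^{2} - 439 X$ ($N{\left(X,o \right)} = - 439 X + o^{2} = o^{2} - 439 X$)
$-453466 + N{\left(198,D{\left(- \frac{5}{-23},7 \right)} \right)} = -453466 + \left(\left(-19\right)^{2} - 86922\right) = -453466 + \left(361 - 86922\right) = -453466 - 86561 = -540027$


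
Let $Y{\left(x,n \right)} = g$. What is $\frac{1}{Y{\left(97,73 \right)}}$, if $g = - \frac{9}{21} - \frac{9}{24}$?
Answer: $- \frac{56}{45} \approx -1.2444$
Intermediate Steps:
$g = - \frac{45}{56}$ ($g = \left(-9\right) \frac{1}{21} - \frac{3}{8} = - \frac{3}{7} - \frac{3}{8} = - \frac{45}{56} \approx -0.80357$)
$Y{\left(x,n \right)} = - \frac{45}{56}$
$\frac{1}{Y{\left(97,73 \right)}} = \frac{1}{- \frac{45}{56}} = - \frac{56}{45}$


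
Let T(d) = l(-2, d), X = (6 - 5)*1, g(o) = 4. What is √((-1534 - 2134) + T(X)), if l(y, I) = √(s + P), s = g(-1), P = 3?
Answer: √(-3668 + √7) ≈ 60.542*I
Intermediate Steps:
s = 4
X = 1 (X = 1*1 = 1)
l(y, I) = √7 (l(y, I) = √(4 + 3) = √7)
T(d) = √7
√((-1534 - 2134) + T(X)) = √((-1534 - 2134) + √7) = √(-3668 + √7)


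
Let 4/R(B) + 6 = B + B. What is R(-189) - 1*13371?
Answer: -1283617/96 ≈ -13371.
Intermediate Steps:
R(B) = 4/(-6 + 2*B) (R(B) = 4/(-6 + (B + B)) = 4/(-6 + 2*B))
R(-189) - 1*13371 = 2/(-3 - 189) - 1*13371 = 2/(-192) - 13371 = 2*(-1/192) - 13371 = -1/96 - 13371 = -1283617/96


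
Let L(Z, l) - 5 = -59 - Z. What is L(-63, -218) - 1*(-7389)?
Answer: 7398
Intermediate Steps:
L(Z, l) = -54 - Z (L(Z, l) = 5 + (-59 - Z) = -54 - Z)
L(-63, -218) - 1*(-7389) = (-54 - 1*(-63)) - 1*(-7389) = (-54 + 63) + 7389 = 9 + 7389 = 7398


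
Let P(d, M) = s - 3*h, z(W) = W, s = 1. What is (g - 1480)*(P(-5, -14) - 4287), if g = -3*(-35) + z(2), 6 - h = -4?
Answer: 5925868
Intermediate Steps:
h = 10 (h = 6 - 1*(-4) = 6 + 4 = 10)
P(d, M) = -29 (P(d, M) = 1 - 3*10 = 1 - 30 = -29)
g = 107 (g = -3*(-35) + 2 = 105 + 2 = 107)
(g - 1480)*(P(-5, -14) - 4287) = (107 - 1480)*(-29 - 4287) = -1373*(-4316) = 5925868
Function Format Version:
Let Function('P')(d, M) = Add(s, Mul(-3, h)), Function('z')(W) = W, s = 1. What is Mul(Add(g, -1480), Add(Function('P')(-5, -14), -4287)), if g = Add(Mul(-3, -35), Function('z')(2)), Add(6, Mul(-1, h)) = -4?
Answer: 5925868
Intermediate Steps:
h = 10 (h = Add(6, Mul(-1, -4)) = Add(6, 4) = 10)
Function('P')(d, M) = -29 (Function('P')(d, M) = Add(1, Mul(-3, 10)) = Add(1, -30) = -29)
g = 107 (g = Add(Mul(-3, -35), 2) = Add(105, 2) = 107)
Mul(Add(g, -1480), Add(Function('P')(-5, -14), -4287)) = Mul(Add(107, -1480), Add(-29, -4287)) = Mul(-1373, -4316) = 5925868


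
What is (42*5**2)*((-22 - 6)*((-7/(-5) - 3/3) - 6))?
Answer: 164640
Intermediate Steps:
(42*5**2)*((-22 - 6)*((-7/(-5) - 3/3) - 6)) = (42*25)*(-28*((-7*(-1/5) - 3*1/3) - 6)) = 1050*(-28*((7/5 - 1) - 6)) = 1050*(-28*(2/5 - 6)) = 1050*(-28*(-28/5)) = 1050*(784/5) = 164640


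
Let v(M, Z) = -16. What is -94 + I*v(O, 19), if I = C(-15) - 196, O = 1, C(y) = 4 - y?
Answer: 2738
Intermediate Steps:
I = -177 (I = (4 - 1*(-15)) - 196 = (4 + 15) - 196 = 19 - 196 = -177)
-94 + I*v(O, 19) = -94 - 177*(-16) = -94 + 2832 = 2738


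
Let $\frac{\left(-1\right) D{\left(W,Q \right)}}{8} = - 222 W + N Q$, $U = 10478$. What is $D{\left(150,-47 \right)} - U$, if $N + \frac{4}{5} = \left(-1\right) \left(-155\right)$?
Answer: $\frac{1569506}{5} \approx 3.139 \cdot 10^{5}$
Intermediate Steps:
$N = \frac{771}{5}$ ($N = - \frac{4}{5} - -155 = - \frac{4}{5} + 155 = \frac{771}{5} \approx 154.2$)
$D{\left(W,Q \right)} = 1776 W - \frac{6168 Q}{5}$ ($D{\left(W,Q \right)} = - 8 \left(- 222 W + \frac{771 Q}{5}\right) = 1776 W - \frac{6168 Q}{5}$)
$D{\left(150,-47 \right)} - U = \left(1776 \cdot 150 - - \frac{289896}{5}\right) - 10478 = \left(266400 + \frac{289896}{5}\right) - 10478 = \frac{1621896}{5} - 10478 = \frac{1569506}{5}$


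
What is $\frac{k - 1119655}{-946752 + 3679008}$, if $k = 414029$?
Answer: $- \frac{352813}{1366128} \approx -0.25826$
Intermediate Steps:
$\frac{k - 1119655}{-946752 + 3679008} = \frac{414029 - 1119655}{-946752 + 3679008} = - \frac{705626}{2732256} = \left(-705626\right) \frac{1}{2732256} = - \frac{352813}{1366128}$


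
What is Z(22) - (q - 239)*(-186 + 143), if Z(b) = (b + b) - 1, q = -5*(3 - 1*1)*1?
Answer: -10664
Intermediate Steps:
q = -10 (q = -5*(3 - 1)*1 = -5*2*1 = -10*1 = -10)
Z(b) = -1 + 2*b (Z(b) = 2*b - 1 = -1 + 2*b)
Z(22) - (q - 239)*(-186 + 143) = (-1 + 2*22) - (-10 - 239)*(-186 + 143) = (-1 + 44) - (-249)*(-43) = 43 - 1*10707 = 43 - 10707 = -10664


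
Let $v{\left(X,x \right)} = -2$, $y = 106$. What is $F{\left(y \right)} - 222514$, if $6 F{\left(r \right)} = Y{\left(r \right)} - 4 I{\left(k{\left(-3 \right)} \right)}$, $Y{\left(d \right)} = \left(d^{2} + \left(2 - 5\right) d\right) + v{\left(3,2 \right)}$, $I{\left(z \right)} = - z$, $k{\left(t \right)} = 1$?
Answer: $-220694$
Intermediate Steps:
$Y{\left(d \right)} = -2 + d^{2} - 3 d$ ($Y{\left(d \right)} = \left(d^{2} + \left(2 - 5\right) d\right) - 2 = \left(d^{2} - 3 d\right) - 2 = -2 + d^{2} - 3 d$)
$F{\left(r \right)} = \frac{1}{3} - \frac{r}{2} + \frac{r^{2}}{6}$ ($F{\left(r \right)} = \frac{\left(-2 + r^{2} - 3 r\right) - 4 \left(\left(-1\right) 1\right)}{6} = \frac{\left(-2 + r^{2} - 3 r\right) - -4}{6} = \frac{\left(-2 + r^{2} - 3 r\right) + 4}{6} = \frac{2 + r^{2} - 3 r}{6} = \frac{1}{3} - \frac{r}{2} + \frac{r^{2}}{6}$)
$F{\left(y \right)} - 222514 = \left(\frac{1}{3} - 53 + \frac{106^{2}}{6}\right) - 222514 = \left(\frac{1}{3} - 53 + \frac{1}{6} \cdot 11236\right) - 222514 = \left(\frac{1}{3} - 53 + \frac{5618}{3}\right) - 222514 = 1820 - 222514 = -220694$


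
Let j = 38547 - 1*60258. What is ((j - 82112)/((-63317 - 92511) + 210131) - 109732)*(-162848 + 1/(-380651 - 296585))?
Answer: 219061418334898810617/12258648836 ≈ 1.7870e+10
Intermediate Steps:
j = -21711 (j = 38547 - 60258 = -21711)
((j - 82112)/((-63317 - 92511) + 210131) - 109732)*(-162848 + 1/(-380651 - 296585)) = ((-21711 - 82112)/((-63317 - 92511) + 210131) - 109732)*(-162848 + 1/(-380651 - 296585)) = (-103823/(-155828 + 210131) - 109732)*(-162848 + 1/(-677236)) = (-103823/54303 - 109732)*(-162848 - 1/677236) = (-103823*1/54303 - 109732)*(-110286528129/677236) = (-103823/54303 - 109732)*(-110286528129/677236) = -5958880619/54303*(-110286528129/677236) = 219061418334898810617/12258648836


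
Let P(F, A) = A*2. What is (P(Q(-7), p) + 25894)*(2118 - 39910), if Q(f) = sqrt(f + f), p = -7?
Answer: -978056960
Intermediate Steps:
Q(f) = sqrt(2)*sqrt(f) (Q(f) = sqrt(2*f) = sqrt(2)*sqrt(f))
P(F, A) = 2*A
(P(Q(-7), p) + 25894)*(2118 - 39910) = (2*(-7) + 25894)*(2118 - 39910) = (-14 + 25894)*(-37792) = 25880*(-37792) = -978056960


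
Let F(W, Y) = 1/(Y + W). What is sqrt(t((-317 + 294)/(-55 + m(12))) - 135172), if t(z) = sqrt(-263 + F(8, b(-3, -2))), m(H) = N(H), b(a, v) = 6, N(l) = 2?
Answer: sqrt(-26493712 + 42*I*sqrt(5726))/14 ≈ 0.022052 + 367.66*I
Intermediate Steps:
m(H) = 2
F(W, Y) = 1/(W + Y)
t(z) = 3*I*sqrt(5726)/14 (t(z) = sqrt(-263 + 1/(8 + 6)) = sqrt(-263 + 1/14) = sqrt(-3681/14) = 3*I*sqrt(5726)/14)
sqrt(t((-317 + 294)/(-55 + m(12))) - 135172) = sqrt(3*I*sqrt(5726)/14 - 135172) = sqrt(-135172 + 3*I*sqrt(5726)/14)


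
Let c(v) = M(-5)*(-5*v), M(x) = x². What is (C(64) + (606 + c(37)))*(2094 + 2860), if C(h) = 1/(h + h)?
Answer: -1274245587/64 ≈ -1.9910e+7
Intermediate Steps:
C(h) = 1/(2*h)
c(v) = -125*v (c(v) = (-5)²*(-5*v) = 25*(-5*v) = -125*v)
(C(64) + (606 + c(37)))*(2094 + 2860) = ((½)/64 + (606 - 125*37))*(2094 + 2860) = ((½)*(1/64) + (606 - 4625))*4954 = (1/128 - 4019)*4954 = -514431/128*4954 = -1274245587/64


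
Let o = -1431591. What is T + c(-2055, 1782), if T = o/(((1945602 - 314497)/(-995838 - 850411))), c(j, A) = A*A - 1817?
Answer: 1117103258342/233015 ≈ 4.7941e+6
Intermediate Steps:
c(j, A) = -1817 + A**2 (c(j, A) = A**2 - 1817 = -1817 + A**2)
T = 377581921737/233015 (T = -1431591*(-995838 - 850411)/(1945602 - 314497) = -1431591/(1631105/(-1846249)) = -1431591/(1631105*(-1/1846249)) = -1431591/(-1631105/1846249) = -1431591*(-1846249/1631105) = 377581921737/233015 ≈ 1.6204e+6)
T + c(-2055, 1782) = 377581921737/233015 + (-1817 + 1782**2) = 377581921737/233015 + (-1817 + 3175524) = 377581921737/233015 + 3173707 = 1117103258342/233015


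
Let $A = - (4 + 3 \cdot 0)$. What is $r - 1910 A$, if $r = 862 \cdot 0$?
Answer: $7640$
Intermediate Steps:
$A = -4$ ($A = - (4 + 0) = \left(-1\right) 4 = -4$)
$r = 0$
$r - 1910 A = 0 - 1910 \left(-4\right) = 0 - -7640 = 0 + 7640 = 7640$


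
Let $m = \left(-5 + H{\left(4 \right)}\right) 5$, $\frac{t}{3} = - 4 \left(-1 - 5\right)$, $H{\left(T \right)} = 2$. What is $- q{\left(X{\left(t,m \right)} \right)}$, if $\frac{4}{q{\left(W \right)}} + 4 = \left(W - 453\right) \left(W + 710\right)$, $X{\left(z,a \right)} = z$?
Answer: $\frac{2}{148973} \approx 1.3425 \cdot 10^{-5}$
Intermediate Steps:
$t = 72$ ($t = 3 \left(- 4 \left(-1 - 5\right)\right) = 3 \left(\left(-4\right) \left(-6\right)\right) = 3 \cdot 24 = 72$)
$m = -15$ ($m = \left(-5 + 2\right) 5 = \left(-3\right) 5 = -15$)
$q{\left(W \right)} = \frac{4}{-4 + \left(-453 + W\right) \left(710 + W\right)}$ ($q{\left(W \right)} = \frac{4}{-4 + \left(W - 453\right) \left(W + 710\right)} = \frac{4}{-4 + \left(-453 + W\right) \left(710 + W\right)}$)
$- q{\left(X{\left(t,m \right)} \right)} = - \frac{4}{-321634 + 72^{2} + 257 \cdot 72} = - \frac{4}{-321634 + 5184 + 18504} = - \frac{4}{-297946} = - \frac{4 \left(-1\right)}{297946} = \left(-1\right) \left(- \frac{2}{148973}\right) = \frac{2}{148973}$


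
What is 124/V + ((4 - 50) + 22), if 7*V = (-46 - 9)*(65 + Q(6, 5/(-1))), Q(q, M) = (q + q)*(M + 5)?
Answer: -86668/3575 ≈ -24.243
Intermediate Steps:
Q(q, M) = 2*q*(5 + M) (Q(q, M) = (2*q)*(5 + M) = 2*q*(5 + M))
V = -3575/7 (V = ((-46 - 9)*(65 + 2*6*(5 + 5/(-1))))/7 = (-55*(65 + 2*6*(5 + 5*(-1))))/7 = (-55*(65 + 2*6*(5 - 5)))/7 = (-55*(65 + 2*6*0))/7 = (-55*(65 + 0))/7 = (-55*65)/7 = (⅐)*(-3575) = -3575/7 ≈ -510.71)
124/V + ((4 - 50) + 22) = 124/(-3575/7) + ((4 - 50) + 22) = -7/3575*124 + (-46 + 22) = -868/3575 - 24 = -86668/3575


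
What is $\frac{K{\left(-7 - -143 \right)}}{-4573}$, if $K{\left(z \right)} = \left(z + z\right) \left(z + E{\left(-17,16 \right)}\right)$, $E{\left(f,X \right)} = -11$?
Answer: $- \frac{2000}{269} \approx -7.4349$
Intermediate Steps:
$K{\left(z \right)} = 2 z \left(-11 + z\right)$ ($K{\left(z \right)} = \left(z + z\right) \left(z - 11\right) = 2 z \left(-11 + z\right)$)
$\frac{K{\left(-7 - -143 \right)}}{-4573} = \frac{2 \left(-7 - -143\right) \left(-11 - -136\right)}{-4573} = 2 \left(-7 + 143\right) \left(-11 + \left(-7 + 143\right)\right) \left(- \frac{1}{4573}\right) = 2 \cdot 136 \left(-11 + 136\right) \left(- \frac{1}{4573}\right) = 2 \cdot 136 \cdot 125 \left(- \frac{1}{4573}\right) = 34000 \left(- \frac{1}{4573}\right) = - \frac{2000}{269}$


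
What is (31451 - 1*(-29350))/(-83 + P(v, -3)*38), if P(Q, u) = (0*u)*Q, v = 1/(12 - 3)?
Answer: -60801/83 ≈ -732.54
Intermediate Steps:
v = ⅑ (v = 1/9 = ⅑ ≈ 0.11111)
P(Q, u) = 0 (P(Q, u) = 0*Q = 0)
(31451 - 1*(-29350))/(-83 + P(v, -3)*38) = (31451 - 1*(-29350))/(-83 + 0*38) = (31451 + 29350)/(-83 + 0) = 60801/(-83) = 60801*(-1/83) = -60801/83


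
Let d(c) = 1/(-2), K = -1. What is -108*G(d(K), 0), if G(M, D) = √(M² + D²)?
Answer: -54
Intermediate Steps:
d(c) = -½
G(M, D) = √(D² + M²)
-108*G(d(K), 0) = -108*√(0² + (-½)²) = -108*√(0 + ¼) = -108*√(¼) = -108*½ = -54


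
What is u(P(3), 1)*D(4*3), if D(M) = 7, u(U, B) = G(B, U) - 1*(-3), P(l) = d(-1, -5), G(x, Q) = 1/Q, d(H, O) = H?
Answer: 14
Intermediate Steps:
G(x, Q) = 1/Q
P(l) = -1
u(U, B) = 3 + 1/U (u(U, B) = 1/U - 1*(-3) = 1/U + 3 = 3 + 1/U)
u(P(3), 1)*D(4*3) = (3 + 1/(-1))*7 = (3 - 1)*7 = 2*7 = 14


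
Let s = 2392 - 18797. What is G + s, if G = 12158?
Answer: -4247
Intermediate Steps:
s = -16405
G + s = 12158 - 16405 = -4247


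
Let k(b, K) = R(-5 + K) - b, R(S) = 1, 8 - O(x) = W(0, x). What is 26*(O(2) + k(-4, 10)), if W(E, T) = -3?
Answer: 416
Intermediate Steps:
O(x) = 11 (O(x) = 8 - 1*(-3) = 8 + 3 = 11)
k(b, K) = 1 - b
26*(O(2) + k(-4, 10)) = 26*(11 + (1 - 1*(-4))) = 26*(11 + (1 + 4)) = 26*(11 + 5) = 26*16 = 416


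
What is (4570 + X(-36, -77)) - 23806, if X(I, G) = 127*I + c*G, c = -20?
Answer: -22268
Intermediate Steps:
X(I, G) = -20*G + 127*I (X(I, G) = 127*I - 20*G = -20*G + 127*I)
(4570 + X(-36, -77)) - 23806 = (4570 + (-20*(-77) + 127*(-36))) - 23806 = (4570 + (1540 - 4572)) - 23806 = (4570 - 3032) - 23806 = 1538 - 23806 = -22268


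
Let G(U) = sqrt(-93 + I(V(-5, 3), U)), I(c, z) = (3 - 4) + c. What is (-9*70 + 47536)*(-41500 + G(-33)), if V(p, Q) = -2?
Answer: -1946599000 + 187624*I*sqrt(6) ≈ -1.9466e+9 + 4.5958e+5*I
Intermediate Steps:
I(c, z) = -1 + c
G(U) = 4*I*sqrt(6) (G(U) = sqrt(-93 + (-1 - 2)) = sqrt(-93 - 3) = sqrt(-96) = 4*I*sqrt(6))
(-9*70 + 47536)*(-41500 + G(-33)) = (-9*70 + 47536)*(-41500 + 4*I*sqrt(6)) = (-630 + 47536)*(-41500 + 4*I*sqrt(6)) = 46906*(-41500 + 4*I*sqrt(6)) = -1946599000 + 187624*I*sqrt(6)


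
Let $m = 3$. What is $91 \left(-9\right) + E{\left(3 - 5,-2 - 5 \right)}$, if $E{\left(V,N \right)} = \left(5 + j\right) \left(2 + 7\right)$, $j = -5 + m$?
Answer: $-792$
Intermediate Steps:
$j = -2$ ($j = -5 + 3 = -2$)
$E{\left(V,N \right)} = 27$ ($E{\left(V,N \right)} = \left(5 - 2\right) \left(2 + 7\right) = 3 \cdot 9 = 27$)
$91 \left(-9\right) + E{\left(3 - 5,-2 - 5 \right)} = 91 \left(-9\right) + 27 = -819 + 27 = -792$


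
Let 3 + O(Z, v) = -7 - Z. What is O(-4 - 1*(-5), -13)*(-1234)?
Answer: 13574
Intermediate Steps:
O(Z, v) = -10 - Z (O(Z, v) = -3 + (-7 - Z) = -10 - Z)
O(-4 - 1*(-5), -13)*(-1234) = (-10 - (-4 - 1*(-5)))*(-1234) = (-10 - (-4 + 5))*(-1234) = (-10 - 1*1)*(-1234) = (-10 - 1)*(-1234) = -11*(-1234) = 13574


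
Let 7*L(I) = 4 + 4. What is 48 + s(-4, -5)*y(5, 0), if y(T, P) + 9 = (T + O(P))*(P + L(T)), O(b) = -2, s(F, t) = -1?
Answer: 375/7 ≈ 53.571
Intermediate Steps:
L(I) = 8/7 (L(I) = (4 + 4)/7 = (1/7)*8 = 8/7)
y(T, P) = -9 + (-2 + T)*(8/7 + P) (y(T, P) = -9 + (T - 2)*(P + 8/7) = -9 + (-2 + T)*(8/7 + P))
48 + s(-4, -5)*y(5, 0) = 48 - (-79/7 - 2*0 + (8/7)*5 + 0*5) = 48 - (-79/7 + 0 + 40/7 + 0) = 48 - 1*(-39/7) = 48 + 39/7 = 375/7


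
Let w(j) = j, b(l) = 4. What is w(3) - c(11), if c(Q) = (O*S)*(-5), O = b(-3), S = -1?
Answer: -17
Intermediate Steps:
O = 4
c(Q) = 20 (c(Q) = (4*(-1))*(-5) = -4*(-5) = 20)
w(3) - c(11) = 3 - 1*20 = 3 - 20 = -17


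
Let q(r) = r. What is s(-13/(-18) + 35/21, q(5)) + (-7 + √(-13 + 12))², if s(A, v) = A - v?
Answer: 817/18 - 14*I ≈ 45.389 - 14.0*I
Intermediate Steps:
s(-13/(-18) + 35/21, q(5)) + (-7 + √(-13 + 12))² = ((-13/(-18) + 35/21) - 1*5) + (-7 + √(-13 + 12))² = ((-13*(-1/18) + 35*(1/21)) - 5) + (-7 + √(-1))² = ((13/18 + 5/3) - 5) + (-7 + I)² = (43/18 - 5) + (-7 + I)² = -47/18 + (-7 + I)²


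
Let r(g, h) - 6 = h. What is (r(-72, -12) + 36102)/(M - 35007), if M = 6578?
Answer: -36096/28429 ≈ -1.2697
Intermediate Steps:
r(g, h) = 6 + h
(r(-72, -12) + 36102)/(M - 35007) = ((6 - 12) + 36102)/(6578 - 35007) = (-6 + 36102)/(-28429) = 36096*(-1/28429) = -36096/28429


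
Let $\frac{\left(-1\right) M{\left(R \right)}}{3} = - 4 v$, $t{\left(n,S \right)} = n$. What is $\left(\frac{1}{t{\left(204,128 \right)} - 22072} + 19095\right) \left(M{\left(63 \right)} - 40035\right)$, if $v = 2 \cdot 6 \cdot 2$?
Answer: $- \frac{16597133286873}{21868} \approx -7.5897 \cdot 10^{8}$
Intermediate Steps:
$v = 24$ ($v = 12 \cdot 2 = 24$)
$M{\left(R \right)} = 288$ ($M{\left(R \right)} = - 3 \left(\left(-4\right) 24\right) = \left(-3\right) \left(-96\right) = 288$)
$\left(\frac{1}{t{\left(204,128 \right)} - 22072} + 19095\right) \left(M{\left(63 \right)} - 40035\right) = \left(\frac{1}{204 - 22072} + 19095\right) \left(288 - 40035\right) = \left(\frac{1}{-21868} + 19095\right) \left(-39747\right) = \left(- \frac{1}{21868} + 19095\right) \left(-39747\right) = \frac{417569459}{21868} \left(-39747\right) = - \frac{16597133286873}{21868}$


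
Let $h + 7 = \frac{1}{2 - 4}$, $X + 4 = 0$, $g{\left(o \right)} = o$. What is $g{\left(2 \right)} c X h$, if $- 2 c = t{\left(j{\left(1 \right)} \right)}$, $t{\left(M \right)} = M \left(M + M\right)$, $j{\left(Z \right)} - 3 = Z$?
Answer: $-960$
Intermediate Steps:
$X = -4$ ($X = -4 + 0 = -4$)
$j{\left(Z \right)} = 3 + Z$
$h = - \frac{15}{2}$ ($h = -7 + \frac{1}{2 - 4} = -7 + \frac{1}{-2} = -7 - \frac{1}{2} = - \frac{15}{2} \approx -7.5$)
$t{\left(M \right)} = 2 M^{2}$ ($t{\left(M \right)} = M 2 M = 2 M^{2}$)
$c = -16$ ($c = - \frac{2 \left(3 + 1\right)^{2}}{2} = - \frac{2 \cdot 4^{2}}{2} = - \frac{2 \cdot 16}{2} = \left(- \frac{1}{2}\right) 32 = -16$)
$g{\left(2 \right)} c X h = 2 \left(-16\right) \left(\left(-4\right) \left(- \frac{15}{2}\right)\right) = \left(-32\right) 30 = -960$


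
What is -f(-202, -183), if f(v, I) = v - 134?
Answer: 336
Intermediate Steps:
f(v, I) = -134 + v
-f(-202, -183) = -(-134 - 202) = -1*(-336) = 336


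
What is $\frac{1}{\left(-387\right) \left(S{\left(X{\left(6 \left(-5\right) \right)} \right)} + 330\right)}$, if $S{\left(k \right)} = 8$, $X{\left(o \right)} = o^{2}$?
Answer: $- \frac{1}{130806} \approx -7.6449 \cdot 10^{-6}$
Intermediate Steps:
$\frac{1}{\left(-387\right) \left(S{\left(X{\left(6 \left(-5\right) \right)} \right)} + 330\right)} = \frac{1}{\left(-387\right) \left(8 + 330\right)} = \frac{1}{\left(-387\right) 338} = \frac{1}{-130806} = - \frac{1}{130806}$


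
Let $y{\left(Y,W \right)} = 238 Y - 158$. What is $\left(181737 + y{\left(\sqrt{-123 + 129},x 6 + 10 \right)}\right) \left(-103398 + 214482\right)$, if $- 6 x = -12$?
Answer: $20170521636 + 26437992 \sqrt{6} \approx 2.0235 \cdot 10^{10}$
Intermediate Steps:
$x = 2$ ($x = \left(- \frac{1}{6}\right) \left(-12\right) = 2$)
$y{\left(Y,W \right)} = -158 + 238 Y$
$\left(181737 + y{\left(\sqrt{-123 + 129},x 6 + 10 \right)}\right) \left(-103398 + 214482\right) = \left(181737 - \left(158 - 238 \sqrt{-123 + 129}\right)\right) \left(-103398 + 214482\right) = \left(181737 - \left(158 - 238 \sqrt{6}\right)\right) 111084 = \left(181579 + 238 \sqrt{6}\right) 111084 = 20170521636 + 26437992 \sqrt{6}$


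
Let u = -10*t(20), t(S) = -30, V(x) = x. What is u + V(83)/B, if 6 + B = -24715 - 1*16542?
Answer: 12378817/41263 ≈ 300.00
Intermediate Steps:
B = -41263 (B = -6 + (-24715 - 1*16542) = -6 + (-24715 - 16542) = -6 - 41257 = -41263)
u = 300 (u = -10*(-30) = 300)
u + V(83)/B = 300 + 83/(-41263) = 300 + 83*(-1/41263) = 300 - 83/41263 = 12378817/41263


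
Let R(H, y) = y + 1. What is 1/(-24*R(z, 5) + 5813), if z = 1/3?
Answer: 1/5669 ≈ 0.00017640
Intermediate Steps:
z = ⅓ (z = 1*(⅓) = ⅓ ≈ 0.33333)
R(H, y) = 1 + y
1/(-24*R(z, 5) + 5813) = 1/(-24*(1 + 5) + 5813) = 1/(-24*6 + 5813) = 1/(-144 + 5813) = 1/5669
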